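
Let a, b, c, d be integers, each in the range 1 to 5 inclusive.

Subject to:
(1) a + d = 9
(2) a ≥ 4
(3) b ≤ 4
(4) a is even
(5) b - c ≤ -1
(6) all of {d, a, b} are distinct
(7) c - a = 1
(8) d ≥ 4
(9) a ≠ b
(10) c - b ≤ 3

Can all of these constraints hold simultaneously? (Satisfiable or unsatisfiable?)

Take a = 4, b = 2, c = 5, d = 5. Then constraint 1: a + d = 9; constraint 5: b - c = -3, and every other listed constraint is also met.

Satisfiable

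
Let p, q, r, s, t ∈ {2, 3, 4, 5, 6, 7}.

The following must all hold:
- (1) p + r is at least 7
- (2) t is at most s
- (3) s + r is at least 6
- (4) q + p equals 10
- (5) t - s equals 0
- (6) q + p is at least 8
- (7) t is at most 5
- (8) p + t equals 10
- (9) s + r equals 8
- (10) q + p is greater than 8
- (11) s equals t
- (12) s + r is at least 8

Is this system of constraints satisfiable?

Satisfiable

One satisfying assignment is p = 5, q = 5, r = 3, s = 5, t = 5.
For the less obvious constraints — constraint 1: p + r = 8; constraint 3: s + r = 8; constraint 4: q + p = 10 — and the others hold by inspection.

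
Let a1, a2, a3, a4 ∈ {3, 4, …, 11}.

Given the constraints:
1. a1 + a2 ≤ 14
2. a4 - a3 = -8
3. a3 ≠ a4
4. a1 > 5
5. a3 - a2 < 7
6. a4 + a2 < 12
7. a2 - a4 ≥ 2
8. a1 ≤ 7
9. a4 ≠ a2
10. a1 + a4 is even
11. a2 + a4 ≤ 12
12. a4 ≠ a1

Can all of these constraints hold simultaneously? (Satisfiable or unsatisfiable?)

The assignment a1 = 7, a2 = 7, a3 = 11, a4 = 3 works:
  constraint 1 holds since a1 + a2 = 14.
  constraint 2 holds since a4 - a3 = -8.
The rest check out directly.

Satisfiable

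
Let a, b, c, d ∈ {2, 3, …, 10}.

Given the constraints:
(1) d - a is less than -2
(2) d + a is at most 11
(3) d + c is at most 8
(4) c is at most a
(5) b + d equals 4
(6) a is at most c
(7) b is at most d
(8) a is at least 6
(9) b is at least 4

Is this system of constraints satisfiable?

From constraints 7 and 9: d ≥ b ≥ 4. From constraints 6 and 8: c ≥ a ≥ 6. Hence d + c ≥ 10. But constraint 3 requires d + c ≤ 8, and 8 < 10. Contradiction.

Unsatisfiable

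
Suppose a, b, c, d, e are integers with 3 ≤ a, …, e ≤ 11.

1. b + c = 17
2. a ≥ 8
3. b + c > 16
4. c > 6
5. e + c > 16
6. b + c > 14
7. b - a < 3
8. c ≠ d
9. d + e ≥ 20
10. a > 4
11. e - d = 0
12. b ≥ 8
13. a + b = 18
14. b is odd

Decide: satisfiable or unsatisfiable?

Setting (a, b, c, d, e) = (9, 9, 8, 10, 10) satisfies everything: constraint 1: b + c = 17; constraint 3: b + c = 17, and the others follow.

Satisfiable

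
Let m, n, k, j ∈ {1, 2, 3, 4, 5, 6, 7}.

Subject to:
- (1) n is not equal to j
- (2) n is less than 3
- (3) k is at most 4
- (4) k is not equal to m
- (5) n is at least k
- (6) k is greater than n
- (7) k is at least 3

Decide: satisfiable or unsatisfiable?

From constraints 5 and 7: n ≥ k and k ≥ 3, so n ≥ 3. From constraint 2: n ≤ 2. But 2 < 3, so no value of n works.

Unsatisfiable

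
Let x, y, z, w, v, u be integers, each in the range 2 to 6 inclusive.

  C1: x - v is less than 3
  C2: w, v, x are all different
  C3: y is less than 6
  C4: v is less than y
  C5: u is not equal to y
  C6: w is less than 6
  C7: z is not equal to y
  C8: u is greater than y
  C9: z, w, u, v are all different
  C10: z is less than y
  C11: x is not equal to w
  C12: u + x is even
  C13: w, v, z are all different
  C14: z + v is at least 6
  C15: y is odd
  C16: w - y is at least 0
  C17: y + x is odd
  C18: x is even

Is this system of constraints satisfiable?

The assignment x = 6, y = 5, z = 3, w = 5, v = 4, u = 6 works:
  constraint 1 holds since x - v = 2.
  constraint 14 holds since z + v = 7.
  constraint 16 holds since w - y = 0.
The rest check out directly.

Satisfiable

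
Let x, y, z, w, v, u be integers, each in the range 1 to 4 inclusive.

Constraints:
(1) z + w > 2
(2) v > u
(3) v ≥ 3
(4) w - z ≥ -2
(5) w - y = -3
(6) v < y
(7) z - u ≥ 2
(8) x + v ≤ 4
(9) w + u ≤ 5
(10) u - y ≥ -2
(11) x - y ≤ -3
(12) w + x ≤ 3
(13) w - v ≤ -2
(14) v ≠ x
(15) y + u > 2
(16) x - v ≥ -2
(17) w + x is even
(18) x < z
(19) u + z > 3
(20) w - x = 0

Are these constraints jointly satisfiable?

Constraints 4, 7, 10, 11, 13, and 16 give x − v ≥ -2, v − w ≥ 2, w − z ≥ -2, z − u ≥ 2, u − y ≥ -2, y − x ≥ 3.
Adding all 6 inequalities: the left sides telescope to 0, and the right sides sum to (-2) + 2 + (-2) + 2 + (-2) + 3 = 1. So 0 ≥ 1, which is false.

Unsatisfiable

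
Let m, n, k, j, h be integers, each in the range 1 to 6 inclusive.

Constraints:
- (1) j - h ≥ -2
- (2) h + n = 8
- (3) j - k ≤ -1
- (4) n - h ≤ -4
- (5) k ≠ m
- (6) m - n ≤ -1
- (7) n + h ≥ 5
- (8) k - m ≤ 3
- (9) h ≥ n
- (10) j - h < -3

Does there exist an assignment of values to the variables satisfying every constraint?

Unsatisfiable

Constraints 1, 3, 4, 6, and 8 give j − h ≥ -2, h − n ≥ 4, n − m ≥ 1, m − k ≥ -3, k − j ≥ 1.
Adding all 5 inequalities: the left sides telescope to 0, and the right sides sum to (-2) + 4 + 1 + (-3) + 1 = 1. So 0 ≥ 1, which is false.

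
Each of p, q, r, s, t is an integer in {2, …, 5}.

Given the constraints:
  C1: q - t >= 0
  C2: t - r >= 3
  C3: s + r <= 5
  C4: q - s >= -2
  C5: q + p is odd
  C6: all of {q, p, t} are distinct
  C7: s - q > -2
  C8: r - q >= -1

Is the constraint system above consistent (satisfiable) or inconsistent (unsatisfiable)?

Constraints 1, 2, and 8 give r − q ≥ -1, q − t ≥ 0, t − r ≥ 3.
Adding all 3 inequalities: the left sides telescope to 0, and the right sides sum to (-1) + 0 + 3 = 2. So 0 ≥ 2, which is false.

Unsatisfiable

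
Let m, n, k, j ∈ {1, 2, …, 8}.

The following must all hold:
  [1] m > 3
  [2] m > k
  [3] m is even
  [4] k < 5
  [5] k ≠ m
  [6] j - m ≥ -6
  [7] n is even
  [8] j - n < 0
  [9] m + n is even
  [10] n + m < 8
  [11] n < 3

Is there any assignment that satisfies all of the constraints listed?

Take m = 4, n = 2, k = 1, j = 1. Then constraint 6: j - m = -3; constraint 8: j - n = -1, and every other listed constraint is also met.

Satisfiable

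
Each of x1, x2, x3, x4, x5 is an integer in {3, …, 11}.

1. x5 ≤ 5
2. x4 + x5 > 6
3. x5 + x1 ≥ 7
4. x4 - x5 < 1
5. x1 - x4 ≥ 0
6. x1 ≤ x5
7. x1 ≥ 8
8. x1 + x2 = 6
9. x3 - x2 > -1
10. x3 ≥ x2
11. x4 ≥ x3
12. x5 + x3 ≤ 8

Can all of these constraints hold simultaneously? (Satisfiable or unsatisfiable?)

From constraints 6 and 7: x5 ≥ x1 and x1 ≥ 8, so x5 ≥ 8. From constraint 1: x5 ≤ 5. But 5 < 8, so no value of x5 works.

Unsatisfiable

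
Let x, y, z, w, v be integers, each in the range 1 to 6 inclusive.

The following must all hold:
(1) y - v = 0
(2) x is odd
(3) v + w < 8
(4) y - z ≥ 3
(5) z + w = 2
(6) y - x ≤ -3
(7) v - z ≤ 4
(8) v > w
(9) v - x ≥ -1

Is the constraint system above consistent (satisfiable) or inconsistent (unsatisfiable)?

Constraints 4, 6, 7, and 9 give y − z ≥ 3, z − v ≥ -4, v − x ≥ -1, x − y ≥ 3.
Adding all 4 inequalities: the left sides telescope to 0, and the right sides sum to 3 + (-4) + (-1) + 3 = 1. So 0 ≥ 1, which is false.

Unsatisfiable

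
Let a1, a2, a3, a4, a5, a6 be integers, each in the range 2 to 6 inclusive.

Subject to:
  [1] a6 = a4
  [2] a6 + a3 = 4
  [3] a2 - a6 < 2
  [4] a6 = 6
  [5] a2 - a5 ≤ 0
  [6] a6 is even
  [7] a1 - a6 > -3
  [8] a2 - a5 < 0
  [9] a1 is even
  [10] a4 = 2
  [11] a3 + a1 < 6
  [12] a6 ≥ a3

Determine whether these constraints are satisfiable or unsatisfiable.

Constraint 4 fixes a6 = 6 and constraint 10 fixes a4 = 2, but constraint 1 requires a6 = a4. Since 6 ≠ 2, contradiction.

Unsatisfiable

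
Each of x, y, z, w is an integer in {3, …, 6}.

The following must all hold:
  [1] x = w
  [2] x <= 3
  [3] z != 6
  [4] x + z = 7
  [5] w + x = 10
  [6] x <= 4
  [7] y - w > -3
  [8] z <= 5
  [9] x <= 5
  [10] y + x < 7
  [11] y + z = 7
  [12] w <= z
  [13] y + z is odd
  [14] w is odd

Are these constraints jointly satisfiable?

From constraints 8 and 12: w ≤ z ≤ 5. From constraint 6: x ≤ 4. Hence w + x ≤ 9. But constraint 5 requires w + x = 10, and 10 > 9. Contradiction.

Unsatisfiable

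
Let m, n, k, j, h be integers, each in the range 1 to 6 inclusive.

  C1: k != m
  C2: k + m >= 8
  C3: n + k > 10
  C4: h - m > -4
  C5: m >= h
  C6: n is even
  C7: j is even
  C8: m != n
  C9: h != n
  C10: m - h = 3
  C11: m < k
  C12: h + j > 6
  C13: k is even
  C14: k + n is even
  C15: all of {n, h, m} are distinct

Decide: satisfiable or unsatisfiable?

Satisfiable

Try m = 5, n = 6, k = 6, j = 6, h = 2.
Check constraint 2: k + m = 11; constraint 3: n + k = 12. The remaining constraints are straightforward to verify.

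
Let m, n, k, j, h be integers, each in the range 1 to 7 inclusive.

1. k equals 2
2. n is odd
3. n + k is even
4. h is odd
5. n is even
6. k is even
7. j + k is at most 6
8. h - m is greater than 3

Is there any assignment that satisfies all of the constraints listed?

Unsatisfiable

Constraint 2 makes n odd and constraint 6 makes k even, so n + k must be odd. Constraint 3 says n + k is even — contradiction.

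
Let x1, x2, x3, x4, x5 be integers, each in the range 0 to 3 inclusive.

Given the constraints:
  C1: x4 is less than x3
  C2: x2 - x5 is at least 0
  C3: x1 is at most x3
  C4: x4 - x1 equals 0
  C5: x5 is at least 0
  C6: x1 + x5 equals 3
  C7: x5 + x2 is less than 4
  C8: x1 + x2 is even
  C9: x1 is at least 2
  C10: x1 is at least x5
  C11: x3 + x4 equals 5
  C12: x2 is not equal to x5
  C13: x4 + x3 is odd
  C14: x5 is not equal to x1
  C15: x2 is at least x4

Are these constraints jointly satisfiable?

Satisfiable

The assignment x1 = 2, x2 = 2, x3 = 3, x4 = 2, x5 = 1 works:
  constraint 2 holds since x2 - x5 = 1.
  constraint 4 holds since x4 - x1 = 0.
  constraint 6 holds since x1 + x5 = 3.
The rest check out directly.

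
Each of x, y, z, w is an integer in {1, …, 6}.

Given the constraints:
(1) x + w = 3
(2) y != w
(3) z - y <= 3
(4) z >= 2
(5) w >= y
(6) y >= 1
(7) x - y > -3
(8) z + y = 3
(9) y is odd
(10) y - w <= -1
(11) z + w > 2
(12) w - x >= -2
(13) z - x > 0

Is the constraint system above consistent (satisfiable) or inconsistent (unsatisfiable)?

Satisfiable

Take x = 1, y = 1, z = 2, w = 2. Then constraint 1: x + w = 3; constraint 3: z - y = 1, and every other listed constraint is also met.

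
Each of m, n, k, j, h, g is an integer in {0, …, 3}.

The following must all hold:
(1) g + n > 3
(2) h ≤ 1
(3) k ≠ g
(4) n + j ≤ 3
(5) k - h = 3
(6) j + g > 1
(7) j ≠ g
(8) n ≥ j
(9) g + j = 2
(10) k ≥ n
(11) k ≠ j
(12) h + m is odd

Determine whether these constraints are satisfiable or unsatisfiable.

Satisfiable

Take m = 3, n = 3, k = 3, j = 0, h = 0, g = 2. Then constraint 1: g + n = 5; constraint 4: n + j = 3; constraint 5: k - h = 3, and every other listed constraint is also met.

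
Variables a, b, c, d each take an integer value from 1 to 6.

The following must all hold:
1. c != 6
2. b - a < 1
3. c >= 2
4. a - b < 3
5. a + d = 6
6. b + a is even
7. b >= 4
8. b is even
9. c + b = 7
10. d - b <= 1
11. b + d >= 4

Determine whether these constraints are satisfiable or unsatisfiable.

Take a = 4, b = 4, c = 3, d = 2. Then constraint 2: b - a = 0; constraint 4: a - b = 0; constraint 5: a + d = 6, and every other listed constraint is also met.

Satisfiable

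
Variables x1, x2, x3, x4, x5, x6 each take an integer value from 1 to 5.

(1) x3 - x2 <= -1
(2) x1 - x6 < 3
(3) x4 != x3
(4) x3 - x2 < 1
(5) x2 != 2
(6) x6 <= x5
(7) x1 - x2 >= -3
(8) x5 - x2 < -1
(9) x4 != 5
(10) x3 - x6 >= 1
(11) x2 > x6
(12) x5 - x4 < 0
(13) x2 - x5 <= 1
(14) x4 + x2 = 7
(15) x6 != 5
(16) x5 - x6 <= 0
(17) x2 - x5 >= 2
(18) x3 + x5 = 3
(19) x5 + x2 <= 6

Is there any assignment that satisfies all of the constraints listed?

Constraints 1, 10, 13, and 16 give x3 − x6 ≥ 1, x6 − x5 ≥ 0, x5 − x2 ≥ -1, x2 − x3 ≥ 1.
Adding all 4 inequalities: the left sides telescope to 0, and the right sides sum to 1 + 0 + (-1) + 1 = 1. So 0 ≥ 1, which is false.

Unsatisfiable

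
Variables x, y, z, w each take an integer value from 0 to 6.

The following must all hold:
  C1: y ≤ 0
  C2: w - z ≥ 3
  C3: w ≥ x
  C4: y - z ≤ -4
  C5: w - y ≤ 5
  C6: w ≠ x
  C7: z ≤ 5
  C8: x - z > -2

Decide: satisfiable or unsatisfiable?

Unsatisfiable

Constraints 2, 4, and 5 give z − y ≥ 4, y − w ≥ -5, w − z ≥ 3.
Adding all 3 inequalities: the left sides telescope to 0, and the right sides sum to 4 + (-5) + 3 = 2. So 0 ≥ 2, which is false.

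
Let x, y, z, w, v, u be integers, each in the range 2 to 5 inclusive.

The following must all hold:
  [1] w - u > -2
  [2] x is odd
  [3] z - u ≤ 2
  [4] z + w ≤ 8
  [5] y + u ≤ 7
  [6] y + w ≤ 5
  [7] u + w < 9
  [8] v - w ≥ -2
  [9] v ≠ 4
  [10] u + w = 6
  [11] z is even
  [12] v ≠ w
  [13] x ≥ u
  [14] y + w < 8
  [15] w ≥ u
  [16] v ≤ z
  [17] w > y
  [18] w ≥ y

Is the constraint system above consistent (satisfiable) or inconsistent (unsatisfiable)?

Setting (x, y, z, w, v, u) = (3, 2, 2, 3, 2, 3) satisfies everything: constraint 1: w - u = 0; constraint 3: z - u = -1; constraint 4: z + w = 5, and the others follow.

Satisfiable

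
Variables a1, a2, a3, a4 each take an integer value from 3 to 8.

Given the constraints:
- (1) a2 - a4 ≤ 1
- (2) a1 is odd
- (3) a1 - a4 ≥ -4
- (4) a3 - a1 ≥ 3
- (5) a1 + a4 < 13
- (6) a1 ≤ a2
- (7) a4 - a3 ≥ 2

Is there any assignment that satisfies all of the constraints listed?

Unsatisfiable

Constraints 3, 4, and 7 give a4 − a3 ≥ 2, a3 − a1 ≥ 3, a1 − a4 ≥ -4.
Adding all 3 inequalities: the left sides telescope to 0, and the right sides sum to 2 + 3 + (-4) = 1. So 0 ≥ 1, which is false.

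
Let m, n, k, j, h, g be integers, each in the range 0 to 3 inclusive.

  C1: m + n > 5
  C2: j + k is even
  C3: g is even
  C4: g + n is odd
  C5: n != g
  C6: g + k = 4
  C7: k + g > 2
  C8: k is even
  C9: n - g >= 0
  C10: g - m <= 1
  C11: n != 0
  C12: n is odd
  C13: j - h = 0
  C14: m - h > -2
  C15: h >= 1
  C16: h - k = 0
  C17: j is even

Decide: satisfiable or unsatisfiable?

Satisfiable

The assignment m = 3, n = 3, k = 2, j = 2, h = 2, g = 2 works:
  constraint 1 holds since m + n = 6.
  constraint 6 holds since g + k = 4.
  constraint 7 holds since k + g = 4.
The rest check out directly.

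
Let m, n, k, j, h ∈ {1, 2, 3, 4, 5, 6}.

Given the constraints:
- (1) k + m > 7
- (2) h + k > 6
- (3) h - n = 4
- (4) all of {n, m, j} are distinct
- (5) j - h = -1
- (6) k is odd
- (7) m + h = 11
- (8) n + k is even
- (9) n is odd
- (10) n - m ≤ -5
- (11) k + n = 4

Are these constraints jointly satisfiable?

The assignment m = 6, n = 1, k = 3, j = 4, h = 5 works:
  constraint 1 holds since k + m = 9.
  constraint 2 holds since h + k = 8.
The rest check out directly.

Satisfiable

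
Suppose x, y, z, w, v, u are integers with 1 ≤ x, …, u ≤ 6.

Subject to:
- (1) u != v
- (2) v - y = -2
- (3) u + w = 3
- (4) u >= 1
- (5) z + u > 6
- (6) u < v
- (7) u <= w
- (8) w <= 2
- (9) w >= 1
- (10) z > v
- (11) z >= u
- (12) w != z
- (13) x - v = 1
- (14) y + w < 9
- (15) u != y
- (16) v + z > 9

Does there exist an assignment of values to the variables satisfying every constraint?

One satisfying assignment is x = 5, y = 6, z = 6, w = 2, v = 4, u = 1.
For the less obvious constraints — constraint 2: v - y = -2; constraint 3: u + w = 3 — and the others hold by inspection.

Satisfiable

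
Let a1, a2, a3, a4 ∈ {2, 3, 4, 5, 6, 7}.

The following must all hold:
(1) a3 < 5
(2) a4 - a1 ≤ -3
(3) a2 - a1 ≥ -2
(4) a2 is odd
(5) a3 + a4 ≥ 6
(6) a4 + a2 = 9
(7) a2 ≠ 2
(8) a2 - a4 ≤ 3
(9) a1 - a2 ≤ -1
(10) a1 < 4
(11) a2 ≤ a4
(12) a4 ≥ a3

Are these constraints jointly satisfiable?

Constraints 2, 8, and 9 give a4 − a2 ≥ -3, a2 − a1 ≥ 1, a1 − a4 ≥ 3.
Adding all 3 inequalities: the left sides telescope to 0, and the right sides sum to (-3) + 1 + 3 = 1. So 0 ≥ 1, which is false.

Unsatisfiable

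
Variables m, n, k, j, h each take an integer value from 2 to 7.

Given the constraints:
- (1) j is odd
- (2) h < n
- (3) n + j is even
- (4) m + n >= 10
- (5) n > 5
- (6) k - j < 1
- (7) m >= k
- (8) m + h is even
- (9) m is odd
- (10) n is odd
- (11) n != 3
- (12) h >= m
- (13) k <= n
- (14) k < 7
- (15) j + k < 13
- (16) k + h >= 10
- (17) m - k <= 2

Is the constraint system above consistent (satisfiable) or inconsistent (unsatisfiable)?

Satisfiable

Take m = 5, n = 7, k = 5, j = 7, h = 5. Then constraint 4: m + n = 12; constraint 6: k - j = -2; constraint 15: j + k = 12, and every other listed constraint is also met.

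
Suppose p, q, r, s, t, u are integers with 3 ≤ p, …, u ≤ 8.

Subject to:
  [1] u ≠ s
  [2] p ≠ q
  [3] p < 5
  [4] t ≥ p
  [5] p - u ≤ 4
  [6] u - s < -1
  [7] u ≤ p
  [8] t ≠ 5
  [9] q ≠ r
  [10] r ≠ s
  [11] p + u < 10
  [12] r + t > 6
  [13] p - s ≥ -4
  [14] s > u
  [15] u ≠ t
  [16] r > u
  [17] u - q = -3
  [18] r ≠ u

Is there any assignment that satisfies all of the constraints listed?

Try p = 4, q = 6, r = 5, s = 6, t = 4, u = 3.
Check constraint 5: p - u = 1; constraint 6: u - s = -3; constraint 11: p + u = 7. The remaining constraints are straightforward to verify.

Satisfiable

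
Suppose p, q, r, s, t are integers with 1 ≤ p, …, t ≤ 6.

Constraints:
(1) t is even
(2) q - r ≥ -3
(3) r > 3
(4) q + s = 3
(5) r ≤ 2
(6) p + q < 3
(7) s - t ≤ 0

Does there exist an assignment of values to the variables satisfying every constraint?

From constraint 3: r ≥ 4. From constraint 5: r ≤ 2. But 2 < 4, so no value of r works.

Unsatisfiable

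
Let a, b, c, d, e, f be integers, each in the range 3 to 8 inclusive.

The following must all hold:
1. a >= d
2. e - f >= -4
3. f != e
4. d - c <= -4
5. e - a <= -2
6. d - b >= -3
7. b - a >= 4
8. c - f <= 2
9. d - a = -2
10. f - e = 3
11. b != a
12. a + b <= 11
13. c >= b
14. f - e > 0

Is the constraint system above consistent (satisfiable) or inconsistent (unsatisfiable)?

Constraints 2, 4, 5, 6, 7, and 8 give d − b ≥ -3, b − a ≥ 4, a − e ≥ 2, e − f ≥ -4, f − c ≥ -2, c − d ≥ 4.
Adding all 6 inequalities: the left sides telescope to 0, and the right sides sum to (-3) + 4 + 2 + (-4) + (-2) + 4 = 1. So 0 ≥ 1, which is false.

Unsatisfiable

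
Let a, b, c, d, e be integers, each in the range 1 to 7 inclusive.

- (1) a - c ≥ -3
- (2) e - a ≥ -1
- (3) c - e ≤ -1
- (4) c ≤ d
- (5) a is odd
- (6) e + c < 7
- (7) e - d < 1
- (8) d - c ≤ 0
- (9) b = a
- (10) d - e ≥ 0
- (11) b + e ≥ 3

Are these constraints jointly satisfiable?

Unsatisfiable

Constraints 3, 8, and 10 give d − e ≥ 0, e − c ≥ 1, c − d ≥ 0.
Adding all 3 inequalities: the left sides telescope to 0, and the right sides sum to 0 + 1 + 0 = 1. So 0 ≥ 1, which is false.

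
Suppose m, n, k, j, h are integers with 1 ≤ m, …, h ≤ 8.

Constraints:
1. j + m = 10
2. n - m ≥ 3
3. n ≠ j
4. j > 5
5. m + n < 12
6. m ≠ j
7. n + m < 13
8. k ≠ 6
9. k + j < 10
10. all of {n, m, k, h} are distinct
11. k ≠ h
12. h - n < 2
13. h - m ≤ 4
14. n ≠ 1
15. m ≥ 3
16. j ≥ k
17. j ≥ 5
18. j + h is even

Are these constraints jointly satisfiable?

Take m = 4, n = 7, k = 2, j = 6, h = 8. Then constraint 1: j + m = 10; constraint 2: n - m = 3, and every other listed constraint is also met.

Satisfiable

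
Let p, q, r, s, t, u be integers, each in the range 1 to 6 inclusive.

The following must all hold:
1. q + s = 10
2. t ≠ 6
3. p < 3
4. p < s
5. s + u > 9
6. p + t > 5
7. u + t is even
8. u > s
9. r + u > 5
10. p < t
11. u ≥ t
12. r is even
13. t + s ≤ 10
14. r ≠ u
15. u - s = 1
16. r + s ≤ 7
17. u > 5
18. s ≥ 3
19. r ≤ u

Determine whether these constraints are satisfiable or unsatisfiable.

Setting (p, q, r, s, t, u) = (2, 5, 2, 5, 4, 6) satisfies everything: constraint 1: q + s = 10; constraint 5: s + u = 11, and the others follow.

Satisfiable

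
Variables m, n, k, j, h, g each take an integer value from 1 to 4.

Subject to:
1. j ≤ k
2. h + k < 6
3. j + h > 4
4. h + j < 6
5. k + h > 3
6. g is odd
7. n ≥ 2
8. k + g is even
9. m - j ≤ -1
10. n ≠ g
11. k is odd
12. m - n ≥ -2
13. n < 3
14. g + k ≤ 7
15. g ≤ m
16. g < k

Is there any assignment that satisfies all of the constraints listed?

Try m = 1, n = 2, k = 3, j = 3, h = 2, g = 1.
Check constraint 2: h + k = 5; constraint 3: j + h = 5. The remaining constraints are straightforward to verify.

Satisfiable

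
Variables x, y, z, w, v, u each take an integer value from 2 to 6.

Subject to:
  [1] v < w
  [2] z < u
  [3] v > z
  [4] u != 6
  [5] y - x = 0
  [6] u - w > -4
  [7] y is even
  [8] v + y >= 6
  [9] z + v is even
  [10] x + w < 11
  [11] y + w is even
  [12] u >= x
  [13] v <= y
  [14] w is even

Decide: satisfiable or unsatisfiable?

Satisfiable

Setting (x, y, z, w, v, u) = (4, 4, 2, 6, 4, 4) satisfies everything: constraint 5: y - x = 0; constraint 6: u - w = -2, and the others follow.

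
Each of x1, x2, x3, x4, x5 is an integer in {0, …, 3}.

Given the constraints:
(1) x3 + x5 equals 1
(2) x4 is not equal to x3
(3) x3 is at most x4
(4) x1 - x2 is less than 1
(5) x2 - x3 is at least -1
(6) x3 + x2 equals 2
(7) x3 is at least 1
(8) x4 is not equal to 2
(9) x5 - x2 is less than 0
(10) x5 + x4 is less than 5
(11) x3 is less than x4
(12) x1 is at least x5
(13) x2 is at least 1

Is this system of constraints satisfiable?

Setting (x1, x2, x3, x4, x5) = (0, 1, 1, 3, 0) satisfies everything: constraint 1: x3 + x5 = 1; constraint 4: x1 - x2 = -1; constraint 5: x2 - x3 = 0, and the others follow.

Satisfiable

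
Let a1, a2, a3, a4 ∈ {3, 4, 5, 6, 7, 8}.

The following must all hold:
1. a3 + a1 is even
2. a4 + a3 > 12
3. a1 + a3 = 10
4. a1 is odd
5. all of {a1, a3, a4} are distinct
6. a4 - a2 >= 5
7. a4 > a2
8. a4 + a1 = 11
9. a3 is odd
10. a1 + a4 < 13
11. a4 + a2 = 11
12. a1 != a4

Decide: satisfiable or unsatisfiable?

Satisfiable

Try a1 = 3, a2 = 3, a3 = 7, a4 = 8.
Check constraint 2: a4 + a3 = 15; constraint 3: a1 + a3 = 10; constraint 6: a4 - a2 = 5. The remaining constraints are straightforward to verify.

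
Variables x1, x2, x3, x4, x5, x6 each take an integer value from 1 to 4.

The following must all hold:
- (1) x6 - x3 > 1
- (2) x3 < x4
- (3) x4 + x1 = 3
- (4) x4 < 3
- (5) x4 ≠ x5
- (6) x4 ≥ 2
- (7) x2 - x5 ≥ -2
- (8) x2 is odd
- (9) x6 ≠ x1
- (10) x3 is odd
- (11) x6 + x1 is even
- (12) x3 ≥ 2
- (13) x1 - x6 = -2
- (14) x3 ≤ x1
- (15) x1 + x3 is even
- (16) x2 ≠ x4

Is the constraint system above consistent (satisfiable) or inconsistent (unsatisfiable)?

From constraint 6: x4 ≥ 2. From constraints 12 and 14: x1 ≥ x3 ≥ 2. Hence x4 + x1 ≥ 4. But constraint 3 requires x4 + x1 = 3, and 3 < 4. Contradiction.

Unsatisfiable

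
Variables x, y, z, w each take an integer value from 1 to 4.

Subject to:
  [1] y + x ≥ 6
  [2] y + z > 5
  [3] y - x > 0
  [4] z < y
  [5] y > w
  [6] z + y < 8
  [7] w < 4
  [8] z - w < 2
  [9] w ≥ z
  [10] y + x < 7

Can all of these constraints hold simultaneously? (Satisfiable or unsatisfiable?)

Setting (x, y, z, w) = (2, 4, 2, 2) satisfies everything: constraint 1: y + x = 6; constraint 2: y + z = 6; constraint 3: y - x = 2, and the others follow.

Satisfiable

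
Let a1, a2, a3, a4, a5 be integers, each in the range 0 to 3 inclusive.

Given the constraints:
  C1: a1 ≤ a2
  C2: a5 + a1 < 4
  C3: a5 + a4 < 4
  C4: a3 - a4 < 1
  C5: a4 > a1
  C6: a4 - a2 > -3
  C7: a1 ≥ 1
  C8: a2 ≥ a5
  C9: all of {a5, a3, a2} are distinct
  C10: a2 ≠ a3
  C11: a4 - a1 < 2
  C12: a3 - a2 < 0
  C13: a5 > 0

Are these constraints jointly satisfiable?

One satisfying assignment is a1 = 1, a2 = 3, a3 = 0, a4 = 2, a5 = 1.
For the less obvious constraints — constraint 2: a5 + a1 = 2; constraint 3: a5 + a4 = 3; constraint 4: a3 - a4 = -2 — and the others hold by inspection.

Satisfiable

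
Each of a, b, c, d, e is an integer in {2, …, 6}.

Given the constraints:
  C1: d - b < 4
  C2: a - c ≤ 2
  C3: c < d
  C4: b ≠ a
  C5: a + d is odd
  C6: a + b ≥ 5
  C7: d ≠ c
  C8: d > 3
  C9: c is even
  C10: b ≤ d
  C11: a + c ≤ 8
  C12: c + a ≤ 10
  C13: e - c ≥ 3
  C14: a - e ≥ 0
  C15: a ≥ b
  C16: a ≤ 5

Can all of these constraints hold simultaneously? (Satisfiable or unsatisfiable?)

Unsatisfiable

Constraints 2, 13, and 14 give e − c ≥ 3, c − a ≥ -2, a − e ≥ 0.
Adding all 3 inequalities: the left sides telescope to 0, and the right sides sum to 3 + (-2) + 0 = 1. So 0 ≥ 1, which is false.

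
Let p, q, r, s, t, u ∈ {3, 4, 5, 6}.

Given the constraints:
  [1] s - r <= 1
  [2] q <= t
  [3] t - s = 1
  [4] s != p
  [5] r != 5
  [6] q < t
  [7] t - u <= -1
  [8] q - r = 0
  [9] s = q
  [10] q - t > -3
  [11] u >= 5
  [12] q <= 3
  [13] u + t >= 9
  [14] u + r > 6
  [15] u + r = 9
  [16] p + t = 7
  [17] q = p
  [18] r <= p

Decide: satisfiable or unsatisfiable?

Unsatisfiable

From constraints 9 and 17, s = q = p, so s = p. But constraint 4 says s ≠ p. Contradiction.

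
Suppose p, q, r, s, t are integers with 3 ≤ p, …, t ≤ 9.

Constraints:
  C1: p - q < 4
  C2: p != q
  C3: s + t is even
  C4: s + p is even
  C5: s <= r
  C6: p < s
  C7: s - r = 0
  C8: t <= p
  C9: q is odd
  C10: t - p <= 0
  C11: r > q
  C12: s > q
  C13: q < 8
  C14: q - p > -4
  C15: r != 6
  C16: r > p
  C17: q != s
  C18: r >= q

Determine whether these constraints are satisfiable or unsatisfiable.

Setting (p, q, r, s, t) = (6, 3, 8, 8, 6) satisfies everything: constraint 1: p - q = 3; constraint 7: s - r = 0; constraint 10: t - p = 0, and the others follow.

Satisfiable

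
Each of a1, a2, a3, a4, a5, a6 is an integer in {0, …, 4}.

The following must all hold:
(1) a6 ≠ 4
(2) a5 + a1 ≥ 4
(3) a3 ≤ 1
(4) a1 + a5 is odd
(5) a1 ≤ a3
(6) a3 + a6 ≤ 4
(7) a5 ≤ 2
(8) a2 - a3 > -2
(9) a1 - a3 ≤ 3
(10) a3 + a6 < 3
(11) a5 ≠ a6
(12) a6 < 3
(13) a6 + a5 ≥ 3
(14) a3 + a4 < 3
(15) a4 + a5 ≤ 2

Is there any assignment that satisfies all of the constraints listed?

Unsatisfiable

From constraint 7: a5 ≤ 2. From constraints 3 and 5: a1 ≤ a3 ≤ 1. Hence a5 + a1 ≤ 3. But constraint 2 requires a5 + a1 ≥ 4, and 4 > 3. Contradiction.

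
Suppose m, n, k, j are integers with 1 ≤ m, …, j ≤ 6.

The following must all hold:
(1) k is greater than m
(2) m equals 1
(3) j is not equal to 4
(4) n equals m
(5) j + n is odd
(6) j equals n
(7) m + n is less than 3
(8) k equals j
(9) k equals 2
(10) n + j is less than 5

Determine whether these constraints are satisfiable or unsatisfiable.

Unsatisfiable

Constraint 9 fixes k = 2 and constraint 2 fixes m = 1. Constraints 4, 6, and 8 give k = j = n = m, so k = m. But 2 ≠ 1 — contradiction.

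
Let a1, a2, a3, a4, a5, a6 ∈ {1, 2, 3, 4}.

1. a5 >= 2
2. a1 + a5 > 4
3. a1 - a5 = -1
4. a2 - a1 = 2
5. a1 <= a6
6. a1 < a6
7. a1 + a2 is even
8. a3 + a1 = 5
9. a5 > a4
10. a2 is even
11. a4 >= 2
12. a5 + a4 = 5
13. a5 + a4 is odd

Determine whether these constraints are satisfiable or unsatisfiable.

Take a1 = 2, a2 = 4, a3 = 3, a4 = 2, a5 = 3, a6 = 3. Then constraint 2: a1 + a5 = 5; constraint 3: a1 - a5 = -1, and every other listed constraint is also met.

Satisfiable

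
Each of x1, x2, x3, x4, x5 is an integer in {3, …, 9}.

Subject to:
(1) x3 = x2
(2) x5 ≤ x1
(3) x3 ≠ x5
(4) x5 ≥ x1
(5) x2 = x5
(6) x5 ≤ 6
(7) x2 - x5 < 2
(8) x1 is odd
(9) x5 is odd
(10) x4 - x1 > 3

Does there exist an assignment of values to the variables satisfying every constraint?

Unsatisfiable

From constraints 1 and 5, x3 = x2 = x5, so x3 = x5. But constraint 3 says x3 ≠ x5. Contradiction.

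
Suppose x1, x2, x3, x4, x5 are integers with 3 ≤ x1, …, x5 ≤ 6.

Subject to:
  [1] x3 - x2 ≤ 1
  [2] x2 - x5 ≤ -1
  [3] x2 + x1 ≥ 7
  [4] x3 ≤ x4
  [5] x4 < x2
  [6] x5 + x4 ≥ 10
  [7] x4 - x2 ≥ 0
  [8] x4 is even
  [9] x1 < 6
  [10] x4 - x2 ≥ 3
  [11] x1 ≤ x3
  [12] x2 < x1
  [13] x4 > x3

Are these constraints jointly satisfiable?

Unsatisfiable

Constraints 5, 11, 12, and 13 give x4 < x2, x2 < x1, x1 ≤ x3, x3 < x4. Chaining: x4 < x2 < x1 ≤ x3 < x4, which forces x4 < x4 — impossible.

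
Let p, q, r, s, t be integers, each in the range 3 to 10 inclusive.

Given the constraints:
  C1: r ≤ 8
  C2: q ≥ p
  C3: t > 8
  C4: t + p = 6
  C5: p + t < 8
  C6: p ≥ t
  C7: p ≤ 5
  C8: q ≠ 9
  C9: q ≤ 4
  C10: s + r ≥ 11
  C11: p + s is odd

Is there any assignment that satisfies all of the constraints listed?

Unsatisfiable

From constraint 3: t ≥ 9. From constraints 6 and 7: t ≤ p and p ≤ 5, so t ≤ 5. But 5 < 9, so no value of t works.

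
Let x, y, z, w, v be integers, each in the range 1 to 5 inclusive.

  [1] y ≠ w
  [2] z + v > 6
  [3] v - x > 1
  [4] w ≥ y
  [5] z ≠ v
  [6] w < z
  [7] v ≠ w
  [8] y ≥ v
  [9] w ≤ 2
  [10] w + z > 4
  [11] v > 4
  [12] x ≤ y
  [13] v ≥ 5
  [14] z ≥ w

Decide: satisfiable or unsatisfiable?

Unsatisfiable

From constraints 8 and 13: y ≥ v and v ≥ 5, so y ≥ 5. From constraints 4 and 9: y ≤ w and w ≤ 2, so y ≤ 2. But 2 < 5, so no value of y works.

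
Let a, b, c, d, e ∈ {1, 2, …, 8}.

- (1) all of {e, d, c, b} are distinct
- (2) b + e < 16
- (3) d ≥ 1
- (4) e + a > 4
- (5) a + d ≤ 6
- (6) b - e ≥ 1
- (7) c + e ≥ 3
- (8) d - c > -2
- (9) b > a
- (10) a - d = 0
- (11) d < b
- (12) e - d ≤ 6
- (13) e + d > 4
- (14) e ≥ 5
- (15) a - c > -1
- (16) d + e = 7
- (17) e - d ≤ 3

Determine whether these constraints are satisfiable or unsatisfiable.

Satisfiable

The assignment a = 2, b = 8, c = 1, d = 2, e = 5 works:
  constraint 2 holds since b + e = 13.
  constraint 4 holds since e + a = 7.
The rest check out directly.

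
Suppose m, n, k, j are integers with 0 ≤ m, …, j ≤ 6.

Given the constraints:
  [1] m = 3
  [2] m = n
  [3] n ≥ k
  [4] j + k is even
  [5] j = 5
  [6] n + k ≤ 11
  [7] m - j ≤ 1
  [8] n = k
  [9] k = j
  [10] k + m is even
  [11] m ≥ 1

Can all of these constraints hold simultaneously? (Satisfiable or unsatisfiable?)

Constraint 1 fixes m = 3 and constraint 5 fixes j = 5. Constraints 2, 8, and 9 give m = n = k = j, so m = j. But 3 ≠ 5 — contradiction.

Unsatisfiable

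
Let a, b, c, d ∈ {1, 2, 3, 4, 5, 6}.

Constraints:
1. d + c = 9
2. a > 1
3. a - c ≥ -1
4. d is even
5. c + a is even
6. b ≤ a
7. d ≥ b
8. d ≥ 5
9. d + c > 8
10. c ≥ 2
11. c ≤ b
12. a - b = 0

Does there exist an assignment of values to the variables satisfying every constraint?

Setting (a, b, c, d) = (5, 5, 3, 6) satisfies everything: constraint 1: d + c = 9; constraint 3: a - c = 2, and the others follow.

Satisfiable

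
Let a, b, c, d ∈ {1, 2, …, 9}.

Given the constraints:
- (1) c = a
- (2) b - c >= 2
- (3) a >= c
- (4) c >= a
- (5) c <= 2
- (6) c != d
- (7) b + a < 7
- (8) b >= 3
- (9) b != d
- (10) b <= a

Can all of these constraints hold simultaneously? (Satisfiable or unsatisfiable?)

Unsatisfiable

From constraints 8 and 10: a ≥ b and b ≥ 3, so a ≥ 3. From constraints 4 and 5: a ≤ c and c ≤ 2, so a ≤ 2. But 2 < 3, so no value of a works.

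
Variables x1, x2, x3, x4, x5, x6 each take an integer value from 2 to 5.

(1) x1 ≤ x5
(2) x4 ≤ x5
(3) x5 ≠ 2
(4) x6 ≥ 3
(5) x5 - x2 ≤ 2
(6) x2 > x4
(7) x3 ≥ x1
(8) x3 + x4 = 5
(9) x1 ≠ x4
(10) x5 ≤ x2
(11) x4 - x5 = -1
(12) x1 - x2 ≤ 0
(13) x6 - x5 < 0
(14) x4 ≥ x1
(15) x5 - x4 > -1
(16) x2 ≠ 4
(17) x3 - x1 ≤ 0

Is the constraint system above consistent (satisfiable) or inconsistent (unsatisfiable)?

Satisfiable

Setting (x1, x2, x3, x4, x5, x6) = (2, 5, 2, 3, 4, 3) satisfies everything: constraint 5: x5 - x2 = -1; constraint 8: x3 + x4 = 5; constraint 11: x4 - x5 = -1, and the others follow.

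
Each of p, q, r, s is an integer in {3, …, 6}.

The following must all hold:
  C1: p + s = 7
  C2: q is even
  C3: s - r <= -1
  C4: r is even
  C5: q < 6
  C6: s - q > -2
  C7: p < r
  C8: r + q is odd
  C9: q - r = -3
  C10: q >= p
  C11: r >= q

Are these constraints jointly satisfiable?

Unsatisfiable

Constraint 4 makes r even and constraint 2 makes q even, so r + q must be even. Constraint 8 says r + q is odd — contradiction.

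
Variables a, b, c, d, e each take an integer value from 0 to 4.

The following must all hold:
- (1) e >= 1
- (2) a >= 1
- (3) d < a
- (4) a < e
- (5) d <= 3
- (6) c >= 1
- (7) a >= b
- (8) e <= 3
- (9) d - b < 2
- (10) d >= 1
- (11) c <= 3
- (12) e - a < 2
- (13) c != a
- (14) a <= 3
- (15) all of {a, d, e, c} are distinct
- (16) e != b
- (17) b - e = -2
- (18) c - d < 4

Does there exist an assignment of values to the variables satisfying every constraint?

Unsatisfiable

Constraints 1, 2, 5, 6, 8, 10, 11, and 14 confine each of a, d, e, c to the 3 values {1, …, 3}.
Constraint 15 requires all 4 of them to be distinct, but only 3 values are available — impossible by the pigeonhole principle.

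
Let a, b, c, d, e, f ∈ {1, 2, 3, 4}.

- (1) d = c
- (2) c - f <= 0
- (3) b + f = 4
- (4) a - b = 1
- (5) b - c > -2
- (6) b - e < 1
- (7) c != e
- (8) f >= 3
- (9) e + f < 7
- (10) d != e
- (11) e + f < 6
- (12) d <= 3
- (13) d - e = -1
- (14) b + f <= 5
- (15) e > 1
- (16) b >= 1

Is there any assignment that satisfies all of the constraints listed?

Satisfiable

Try a = 2, b = 1, c = 1, d = 1, e = 2, f = 3.
Check constraint 2: c - f = -2; constraint 3: b + f = 4. The remaining constraints are straightforward to verify.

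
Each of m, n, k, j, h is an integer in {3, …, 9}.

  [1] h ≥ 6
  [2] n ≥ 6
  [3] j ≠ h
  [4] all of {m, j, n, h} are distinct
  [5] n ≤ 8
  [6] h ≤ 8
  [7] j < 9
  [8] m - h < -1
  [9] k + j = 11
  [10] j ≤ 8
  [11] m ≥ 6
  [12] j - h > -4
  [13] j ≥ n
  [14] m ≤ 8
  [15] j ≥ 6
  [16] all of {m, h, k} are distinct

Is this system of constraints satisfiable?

Constraints 1, 2, 5, 6, 10, 11, 14, and 15 confine each of m, j, n, h to the 3 values {6, …, 8}.
Constraint 4 requires all 4 of them to be distinct, but only 3 values are available — impossible by the pigeonhole principle.

Unsatisfiable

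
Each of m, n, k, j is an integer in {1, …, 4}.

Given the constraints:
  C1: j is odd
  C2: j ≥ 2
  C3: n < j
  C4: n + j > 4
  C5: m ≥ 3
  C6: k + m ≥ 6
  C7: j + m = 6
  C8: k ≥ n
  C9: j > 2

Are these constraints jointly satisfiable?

Satisfiable

Setting (m, n, k, j) = (3, 2, 3, 3) satisfies everything: constraint 4: n + j = 5; constraint 6: k + m = 6; constraint 7: j + m = 6, and the others follow.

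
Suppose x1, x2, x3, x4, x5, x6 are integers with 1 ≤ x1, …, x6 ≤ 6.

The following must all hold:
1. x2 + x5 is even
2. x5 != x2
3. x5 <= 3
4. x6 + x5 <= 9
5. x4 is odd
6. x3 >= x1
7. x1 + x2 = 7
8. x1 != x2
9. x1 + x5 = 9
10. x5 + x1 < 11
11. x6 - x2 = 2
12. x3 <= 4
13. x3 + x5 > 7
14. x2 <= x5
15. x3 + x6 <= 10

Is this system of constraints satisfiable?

Unsatisfiable

From constraints 6 and 12: x1 ≤ x3 ≤ 4. From constraint 3: x5 ≤ 3. Hence x1 + x5 ≤ 7. But constraint 9 requires x1 + x5 = 9, and 9 > 7. Contradiction.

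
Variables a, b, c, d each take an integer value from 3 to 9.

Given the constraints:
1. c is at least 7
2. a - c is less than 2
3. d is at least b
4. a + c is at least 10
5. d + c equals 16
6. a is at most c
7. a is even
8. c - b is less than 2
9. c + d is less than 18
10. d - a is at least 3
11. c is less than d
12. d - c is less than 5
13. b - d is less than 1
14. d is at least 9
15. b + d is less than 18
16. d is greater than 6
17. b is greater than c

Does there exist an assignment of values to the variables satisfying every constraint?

Satisfiable

The assignment a = 6, b = 8, c = 7, d = 9 works:
  constraint 2 holds since a - c = -1.
  constraint 4 holds since a + c = 13.
The rest check out directly.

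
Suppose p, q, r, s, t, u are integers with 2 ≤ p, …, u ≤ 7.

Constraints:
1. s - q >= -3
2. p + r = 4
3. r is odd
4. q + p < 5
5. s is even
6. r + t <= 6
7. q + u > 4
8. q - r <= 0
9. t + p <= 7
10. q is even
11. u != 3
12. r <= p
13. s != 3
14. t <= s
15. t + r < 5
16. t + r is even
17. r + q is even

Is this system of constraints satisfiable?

Unsatisfiable

Constraint 3 makes r odd and constraint 10 makes q even, so r + q must be odd. Constraint 17 says r + q is even — contradiction.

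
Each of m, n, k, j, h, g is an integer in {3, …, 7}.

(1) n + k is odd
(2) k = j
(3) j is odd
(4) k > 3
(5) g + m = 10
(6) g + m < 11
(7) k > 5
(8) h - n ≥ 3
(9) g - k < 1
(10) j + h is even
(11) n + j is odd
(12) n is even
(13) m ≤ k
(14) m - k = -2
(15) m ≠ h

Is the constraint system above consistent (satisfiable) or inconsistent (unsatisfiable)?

Try m = 5, n = 4, k = 7, j = 7, h = 7, g = 5.
Check constraint 5: g + m = 10; constraint 6: g + m = 10. The remaining constraints are straightforward to verify.

Satisfiable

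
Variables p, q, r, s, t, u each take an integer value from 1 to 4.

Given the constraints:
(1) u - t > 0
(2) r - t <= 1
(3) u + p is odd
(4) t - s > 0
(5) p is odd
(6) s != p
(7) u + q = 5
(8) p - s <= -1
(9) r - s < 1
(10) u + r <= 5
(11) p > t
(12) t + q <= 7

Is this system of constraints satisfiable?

Constraints 4, 8, and 11 give t < p, p < s, s < t. Chaining: t < p < s < t, which forces t < t — impossible.

Unsatisfiable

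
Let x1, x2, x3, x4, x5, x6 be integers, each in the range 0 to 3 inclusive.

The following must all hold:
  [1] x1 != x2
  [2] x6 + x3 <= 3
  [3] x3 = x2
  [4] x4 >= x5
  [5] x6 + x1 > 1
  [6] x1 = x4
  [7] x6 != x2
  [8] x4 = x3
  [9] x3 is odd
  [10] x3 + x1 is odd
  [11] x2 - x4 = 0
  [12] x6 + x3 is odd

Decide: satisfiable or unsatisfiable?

Unsatisfiable

From constraints 3, 6, and 8, x1 = x4 = x3 = x2, so x1 = x2. But constraint 1 says x1 ≠ x2. Contradiction.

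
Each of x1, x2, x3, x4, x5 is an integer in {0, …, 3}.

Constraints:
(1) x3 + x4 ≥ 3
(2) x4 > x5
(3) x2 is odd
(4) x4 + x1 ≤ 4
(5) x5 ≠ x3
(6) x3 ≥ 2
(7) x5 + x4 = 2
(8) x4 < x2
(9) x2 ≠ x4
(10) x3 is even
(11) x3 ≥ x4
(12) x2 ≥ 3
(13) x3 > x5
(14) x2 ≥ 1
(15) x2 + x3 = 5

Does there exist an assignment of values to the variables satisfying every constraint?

Satisfiable

Setting (x1, x2, x3, x4, x5) = (1, 3, 2, 2, 0) satisfies everything: constraint 1: x3 + x4 = 4; constraint 4: x4 + x1 = 3, and the others follow.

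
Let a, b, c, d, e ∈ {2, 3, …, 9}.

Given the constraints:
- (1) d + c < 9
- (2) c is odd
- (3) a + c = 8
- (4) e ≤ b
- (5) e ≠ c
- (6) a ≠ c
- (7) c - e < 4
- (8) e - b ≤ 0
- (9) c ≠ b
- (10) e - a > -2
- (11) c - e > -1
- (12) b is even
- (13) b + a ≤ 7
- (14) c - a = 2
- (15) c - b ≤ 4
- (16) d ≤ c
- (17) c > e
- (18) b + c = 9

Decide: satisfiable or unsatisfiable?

Satisfiable

The assignment a = 3, b = 4, c = 5, d = 2, e = 4 works:
  constraint 1 holds since d + c = 7.
  constraint 3 holds since a + c = 8.
The rest check out directly.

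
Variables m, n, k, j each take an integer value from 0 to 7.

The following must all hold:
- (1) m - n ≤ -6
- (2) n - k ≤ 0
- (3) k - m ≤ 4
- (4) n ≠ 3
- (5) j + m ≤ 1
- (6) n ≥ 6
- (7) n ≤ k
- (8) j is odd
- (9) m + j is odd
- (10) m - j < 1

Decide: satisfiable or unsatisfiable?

Unsatisfiable

Constraints 1, 2, and 3 give n − m ≥ 6, m − k ≥ -4, k − n ≥ 0.
Adding all 3 inequalities: the left sides telescope to 0, and the right sides sum to 6 + (-4) + 0 = 2. So 0 ≥ 2, which is false.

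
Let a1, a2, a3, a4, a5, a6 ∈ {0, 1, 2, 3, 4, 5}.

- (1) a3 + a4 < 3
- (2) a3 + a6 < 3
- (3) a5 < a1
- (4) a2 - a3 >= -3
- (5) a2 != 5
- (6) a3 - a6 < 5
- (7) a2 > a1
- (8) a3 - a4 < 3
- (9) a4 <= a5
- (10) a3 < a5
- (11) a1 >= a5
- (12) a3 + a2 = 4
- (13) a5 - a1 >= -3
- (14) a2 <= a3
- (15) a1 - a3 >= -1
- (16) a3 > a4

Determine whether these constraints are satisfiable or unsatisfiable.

Constraints 3, 7, 10, and 14 give a5 < a1, a1 < a2, a2 ≤ a3, a3 < a5. Chaining: a5 < a1 < a2 ≤ a3 < a5, which forces a5 < a5 — impossible.

Unsatisfiable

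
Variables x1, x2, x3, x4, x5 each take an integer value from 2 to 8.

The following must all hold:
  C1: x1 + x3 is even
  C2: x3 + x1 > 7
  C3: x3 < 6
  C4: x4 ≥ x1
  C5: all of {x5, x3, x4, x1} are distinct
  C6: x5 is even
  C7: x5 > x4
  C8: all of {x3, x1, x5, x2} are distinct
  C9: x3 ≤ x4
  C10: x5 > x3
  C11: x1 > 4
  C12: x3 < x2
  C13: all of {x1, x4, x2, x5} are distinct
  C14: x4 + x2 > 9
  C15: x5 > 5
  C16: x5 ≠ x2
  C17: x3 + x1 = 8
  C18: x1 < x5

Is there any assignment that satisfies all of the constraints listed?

Satisfiable

Setting (x1, x2, x3, x4, x5) = (6, 4, 2, 7, 8) satisfies everything: constraint 2: x3 + x1 = 8; constraint 14: x4 + x2 = 11, and the others follow.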